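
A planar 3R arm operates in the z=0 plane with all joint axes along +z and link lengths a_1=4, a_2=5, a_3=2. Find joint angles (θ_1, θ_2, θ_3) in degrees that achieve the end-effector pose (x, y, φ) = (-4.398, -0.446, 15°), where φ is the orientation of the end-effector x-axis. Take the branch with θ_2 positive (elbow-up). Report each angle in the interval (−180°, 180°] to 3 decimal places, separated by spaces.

137.312 90.006 147.682

wrist centre = target − a_3·(cos φ, sin φ) = (-6.3299, -0.9636)
cos θ_2 = (40.9956−4²−5²)/(2·4·5) = -0.0001; θ_2 = 90.0063° (elbow-up)
β = atan2(-0.9636,-6.3299) = -171.3439°; ψ = atan2(5.0000,3.9995) = 51.3440°
θ_1 = β − ψ = -222.6879°
θ_3 = φ − θ_1 − θ_2 = 147.6817° (wrapped to (-180°,180°])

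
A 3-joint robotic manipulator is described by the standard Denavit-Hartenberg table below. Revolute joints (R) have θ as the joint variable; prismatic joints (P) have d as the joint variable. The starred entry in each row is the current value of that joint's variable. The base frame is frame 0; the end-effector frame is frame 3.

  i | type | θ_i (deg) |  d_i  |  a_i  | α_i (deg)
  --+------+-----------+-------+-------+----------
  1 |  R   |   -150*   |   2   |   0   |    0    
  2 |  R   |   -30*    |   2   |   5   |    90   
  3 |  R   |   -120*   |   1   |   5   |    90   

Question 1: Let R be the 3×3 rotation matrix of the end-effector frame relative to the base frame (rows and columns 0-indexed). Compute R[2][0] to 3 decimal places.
End-effector x-axis (col 0 of R) = (0.5000,0.0000,-0.8660)
R[2][0] = -0.8660

-0.866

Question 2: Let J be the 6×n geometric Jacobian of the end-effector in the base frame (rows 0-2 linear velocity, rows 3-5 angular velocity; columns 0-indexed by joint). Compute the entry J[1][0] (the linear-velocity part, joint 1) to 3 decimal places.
-2.500

axis z_0 = ẑ; lever o_n−o_0 = (-2.5000,1.0000,-0.3301)
cross product → J_v[:, 0] = (-1.0000,-2.5000,0.0000)
J_ω[:, 0] = z_0
entry J[1][0] = -2.5000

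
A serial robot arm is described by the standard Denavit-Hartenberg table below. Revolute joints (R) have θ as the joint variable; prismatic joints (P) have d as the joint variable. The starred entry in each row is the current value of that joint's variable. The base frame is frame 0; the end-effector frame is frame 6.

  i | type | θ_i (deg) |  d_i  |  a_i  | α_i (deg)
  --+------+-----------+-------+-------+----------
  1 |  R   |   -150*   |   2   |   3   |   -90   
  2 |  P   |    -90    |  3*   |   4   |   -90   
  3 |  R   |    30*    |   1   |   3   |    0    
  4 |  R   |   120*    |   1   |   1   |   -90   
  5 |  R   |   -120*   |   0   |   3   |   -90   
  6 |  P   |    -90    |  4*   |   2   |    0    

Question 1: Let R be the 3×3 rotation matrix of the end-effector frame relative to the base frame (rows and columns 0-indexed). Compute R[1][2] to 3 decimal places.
End-effector z-axis (col 2 of R) = (-0.6495,0.1250,-0.7500)
R[1][2] = 0.1250

0.125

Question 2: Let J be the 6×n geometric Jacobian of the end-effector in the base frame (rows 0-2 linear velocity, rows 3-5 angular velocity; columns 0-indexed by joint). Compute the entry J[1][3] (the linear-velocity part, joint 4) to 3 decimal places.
axis z_3 = (-0.8660,-0.5000,-0.0000); lever o_n−o_3 = (-4.7231,-3.0155,-3.5670)
cross product → J_v[:, 3] = (1.7835,-3.0891,0.2500)
J_ω[:, 3] = z_3
entry J[1][3] = -3.0891

-3.089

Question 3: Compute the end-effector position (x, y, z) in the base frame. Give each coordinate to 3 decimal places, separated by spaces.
-7.437 -6.315 5.031

after link 1: o_1 = (-2.5981, -1.5000, 2.0000)
after link 2: o_2 = (-1.0981, -4.0981, 6.0000)
after link 3: o_3 = (-2.7141, -3.2990, 8.5981)
after link 4: o_4 = (-3.8301, -3.3660, 7.7321)
after link 5: o_5 = (-5.7051, -5.3146, 9.0311)
after link 6: o_6 = (-7.4372, -6.3146, 5.0311)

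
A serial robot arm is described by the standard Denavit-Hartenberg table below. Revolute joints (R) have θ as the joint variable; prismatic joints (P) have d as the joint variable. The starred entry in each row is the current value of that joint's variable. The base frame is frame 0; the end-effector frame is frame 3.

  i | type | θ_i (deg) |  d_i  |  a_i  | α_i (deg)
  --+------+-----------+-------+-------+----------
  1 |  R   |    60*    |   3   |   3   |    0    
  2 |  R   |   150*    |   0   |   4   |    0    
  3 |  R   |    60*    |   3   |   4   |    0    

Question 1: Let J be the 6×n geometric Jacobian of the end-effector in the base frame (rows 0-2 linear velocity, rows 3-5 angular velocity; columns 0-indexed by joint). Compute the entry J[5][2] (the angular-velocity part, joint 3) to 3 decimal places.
1.000

axis z_2 = (0.0000,0.0000,1.0000); lever o_n−o_2 = (-0.0000,-4.0000,3.0000)
cross product → J_v[:, 2] = (4.0000,-0.0000,0.0000)
J_ω[:, 2] = z_2
entry J[5][2] = 1.0000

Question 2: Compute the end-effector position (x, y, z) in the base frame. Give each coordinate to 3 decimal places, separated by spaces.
after link 1: o_1 = (1.5000, 2.5981, 3.0000)
after link 2: o_2 = (-1.9641, 0.5981, 3.0000)
after link 3: o_3 = (-1.9641, -3.4019, 6.0000)

-1.964 -3.402 6.000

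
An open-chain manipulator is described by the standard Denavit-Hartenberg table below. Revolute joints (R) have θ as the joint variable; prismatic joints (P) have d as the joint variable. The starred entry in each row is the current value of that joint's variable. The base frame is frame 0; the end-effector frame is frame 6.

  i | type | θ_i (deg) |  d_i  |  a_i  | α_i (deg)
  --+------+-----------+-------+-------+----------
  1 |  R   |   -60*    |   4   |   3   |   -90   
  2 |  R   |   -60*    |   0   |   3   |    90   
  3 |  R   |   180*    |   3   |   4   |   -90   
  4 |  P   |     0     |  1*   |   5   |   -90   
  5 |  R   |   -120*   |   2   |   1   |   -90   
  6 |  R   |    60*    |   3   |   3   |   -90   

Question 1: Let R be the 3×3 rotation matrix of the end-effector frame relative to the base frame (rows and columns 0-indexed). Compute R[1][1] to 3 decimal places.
-0.125

End-effector y-axis (col 1 of R) = (0.6495,-0.1250,0.7500)
R[1][1] = -0.1250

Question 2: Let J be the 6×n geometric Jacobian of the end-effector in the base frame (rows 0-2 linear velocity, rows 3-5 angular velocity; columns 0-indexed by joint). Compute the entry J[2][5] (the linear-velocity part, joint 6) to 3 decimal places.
-0.375

axis z_5 = (-0.6495,0.1250,-0.7500); lever o_n−o_5 = (-4.0111,1.3493,-0.3014)
cross product → J_v[:, 5] = (0.9743,2.8125,-0.3750)
J_ω[:, 5] = z_5
entry J[2][5] = -0.3750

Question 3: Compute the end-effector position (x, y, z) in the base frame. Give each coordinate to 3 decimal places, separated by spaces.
-5.935 0.950 -0.565

after link 1: o_1 = (1.5000, -2.5981, 4.0000)
after link 2: o_2 = (2.2500, -3.8971, 6.5981)
after link 3: o_3 = (-0.0490, 0.0849, 4.6340)
after link 4: o_4 = (-2.1651, 1.7500, 0.3038)
after link 5: o_5 = (-1.9240, -0.3995, -0.2631)
after link 6: o_6 = (-5.9351, 0.9498, -0.5646)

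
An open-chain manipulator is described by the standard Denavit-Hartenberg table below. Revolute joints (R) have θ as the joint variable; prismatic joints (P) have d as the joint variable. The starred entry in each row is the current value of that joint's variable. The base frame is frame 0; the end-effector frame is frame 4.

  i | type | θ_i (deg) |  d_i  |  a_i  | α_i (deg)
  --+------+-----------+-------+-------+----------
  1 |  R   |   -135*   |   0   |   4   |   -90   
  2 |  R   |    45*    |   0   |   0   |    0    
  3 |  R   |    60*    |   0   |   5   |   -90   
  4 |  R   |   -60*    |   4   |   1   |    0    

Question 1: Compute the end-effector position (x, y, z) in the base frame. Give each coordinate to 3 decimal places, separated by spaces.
1.523 0.298 -4.277

after link 1: o_1 = (-2.8284, -2.8284, 0.0000)
after link 2: o_2 = (-2.8284, -2.8284, 0.0000)
after link 3: o_3 = (-1.9134, -1.9134, -4.8296)
after link 4: o_4 = (1.5226, 0.2978, -4.2773)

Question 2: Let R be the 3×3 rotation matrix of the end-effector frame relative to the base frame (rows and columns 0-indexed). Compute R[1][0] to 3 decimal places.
End-effector x-axis (col 0 of R) = (0.7039,-0.5209,-0.4830)
R[1][0] = -0.5209

-0.521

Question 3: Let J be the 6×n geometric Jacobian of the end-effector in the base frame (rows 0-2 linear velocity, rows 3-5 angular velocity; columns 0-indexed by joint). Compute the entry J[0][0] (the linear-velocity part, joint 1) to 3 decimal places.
axis z_0 = ẑ; lever o_n−o_0 = (1.5226,0.2978,-4.2773)
cross product → J_v[:, 0] = (-0.2978,1.5226,0.0000)
J_ω[:, 0] = z_0
entry J[0][0] = -0.2978

-0.298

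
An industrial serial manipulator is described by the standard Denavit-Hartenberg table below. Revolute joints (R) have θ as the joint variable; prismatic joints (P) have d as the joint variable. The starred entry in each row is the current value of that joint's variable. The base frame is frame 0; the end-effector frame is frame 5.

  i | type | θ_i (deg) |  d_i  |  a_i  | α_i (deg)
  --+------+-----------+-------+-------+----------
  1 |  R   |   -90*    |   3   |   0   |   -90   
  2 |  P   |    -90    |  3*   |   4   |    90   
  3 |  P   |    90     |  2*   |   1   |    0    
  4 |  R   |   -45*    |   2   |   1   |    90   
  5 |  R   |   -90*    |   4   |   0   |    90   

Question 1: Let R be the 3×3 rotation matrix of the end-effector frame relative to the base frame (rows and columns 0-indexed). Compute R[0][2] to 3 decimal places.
-0.707

End-effector z-axis (col 2 of R) = (-0.7071,-0.0000,-0.7071)
R[0][2] = -0.7071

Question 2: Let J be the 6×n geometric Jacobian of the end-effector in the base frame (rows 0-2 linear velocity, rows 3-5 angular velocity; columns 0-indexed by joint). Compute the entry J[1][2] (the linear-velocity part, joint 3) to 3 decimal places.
prismatic axis z_2 = (-0.0000,1.0000,0.0000)
J_v[:, 2] = z_2; J_ω[:, 2] = (0,0,0)
entry J[1][2] = 1.0000

1.000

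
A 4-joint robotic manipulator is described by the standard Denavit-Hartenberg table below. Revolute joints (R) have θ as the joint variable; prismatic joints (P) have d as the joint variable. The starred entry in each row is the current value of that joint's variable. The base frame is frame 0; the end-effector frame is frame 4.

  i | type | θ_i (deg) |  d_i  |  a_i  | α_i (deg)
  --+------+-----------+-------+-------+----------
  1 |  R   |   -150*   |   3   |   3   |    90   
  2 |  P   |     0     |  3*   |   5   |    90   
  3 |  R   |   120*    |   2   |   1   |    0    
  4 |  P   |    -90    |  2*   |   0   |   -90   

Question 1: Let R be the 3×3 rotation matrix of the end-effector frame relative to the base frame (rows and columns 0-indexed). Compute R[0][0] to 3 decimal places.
End-effector x-axis (col 0 of R) = (-1.0000,-0.0000,0.0000)
R[0][0] = -1.0000

-1.000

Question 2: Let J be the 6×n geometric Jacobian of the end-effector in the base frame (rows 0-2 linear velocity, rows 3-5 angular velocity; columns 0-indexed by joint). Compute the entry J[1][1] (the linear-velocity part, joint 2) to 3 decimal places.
prismatic axis z_1 = (-0.5000,0.8660,0.0000)
J_v[:, 1] = z_1; J_ω[:, 1] = (0,0,0)
entry J[1][1] = 0.8660

0.866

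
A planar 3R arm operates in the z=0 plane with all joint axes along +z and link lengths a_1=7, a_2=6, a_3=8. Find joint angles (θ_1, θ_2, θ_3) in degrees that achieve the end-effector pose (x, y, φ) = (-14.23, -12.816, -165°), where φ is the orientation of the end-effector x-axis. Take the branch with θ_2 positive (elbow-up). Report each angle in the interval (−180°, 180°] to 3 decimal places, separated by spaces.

wrist centre = target − a_3·(cos φ, sin φ) = (-6.5026, -10.7454)
cos θ_2 = (157.7484−7²−6²)/(2·7·6) = 0.8661; θ_2 = 29.9970° (elbow-up)
β = atan2(-10.7454,-6.5026) = -121.1802°; ψ = atan2(2.9997,12.1963) = 13.8178°
θ_1 = β − ψ = -134.9980°
θ_3 = φ − θ_1 − θ_2 = -59.9990° (wrapped to (-180°,180°])

-134.998 29.997 -59.999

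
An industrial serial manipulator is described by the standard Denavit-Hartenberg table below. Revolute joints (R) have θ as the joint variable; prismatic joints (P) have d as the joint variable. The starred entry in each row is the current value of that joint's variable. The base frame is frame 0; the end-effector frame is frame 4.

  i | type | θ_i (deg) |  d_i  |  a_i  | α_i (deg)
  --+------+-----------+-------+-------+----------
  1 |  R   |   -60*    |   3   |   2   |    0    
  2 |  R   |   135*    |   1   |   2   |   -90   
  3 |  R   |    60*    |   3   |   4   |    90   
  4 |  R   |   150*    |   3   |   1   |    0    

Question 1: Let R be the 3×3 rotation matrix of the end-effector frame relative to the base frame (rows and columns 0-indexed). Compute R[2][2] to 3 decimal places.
End-effector z-axis (col 2 of R) = (0.2241,0.8365,0.5000)
R[2][2] = 0.5000

0.500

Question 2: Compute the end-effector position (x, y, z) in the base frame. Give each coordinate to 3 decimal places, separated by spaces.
after link 1: o_1 = (1.0000, -1.7321, 3.0000)
after link 2: o_2 = (1.5176, 0.1998, 4.0000)
after link 3: o_3 = (-0.8625, 2.9081, 0.5359)
after link 4: o_4 = (-0.7851, 5.1288, 2.7859)

-0.785 5.129 2.786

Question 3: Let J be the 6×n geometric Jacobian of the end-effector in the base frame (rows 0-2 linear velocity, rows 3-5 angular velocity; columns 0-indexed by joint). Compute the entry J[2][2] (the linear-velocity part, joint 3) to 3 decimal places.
-4.165

axis z_2 = (-0.9659,0.2588,0.0000); lever o_n−o_2 = (-2.3027,4.9290,-1.2141)
cross product → J_v[:, 2] = (-0.3142,-1.1727,-4.1651)
J_ω[:, 2] = z_2
entry J[2][2] = -4.1651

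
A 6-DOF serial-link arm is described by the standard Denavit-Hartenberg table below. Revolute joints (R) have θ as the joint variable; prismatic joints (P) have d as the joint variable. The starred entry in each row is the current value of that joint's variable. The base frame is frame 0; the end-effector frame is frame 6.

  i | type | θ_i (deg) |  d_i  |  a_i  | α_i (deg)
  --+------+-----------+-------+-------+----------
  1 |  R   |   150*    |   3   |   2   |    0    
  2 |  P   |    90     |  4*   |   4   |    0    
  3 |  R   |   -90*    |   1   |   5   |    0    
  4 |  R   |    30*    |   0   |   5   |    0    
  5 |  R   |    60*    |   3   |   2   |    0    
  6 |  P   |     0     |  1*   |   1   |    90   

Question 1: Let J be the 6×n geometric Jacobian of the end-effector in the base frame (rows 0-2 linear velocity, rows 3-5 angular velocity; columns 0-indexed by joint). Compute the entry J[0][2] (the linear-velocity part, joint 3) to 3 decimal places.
0.098

axis z_2 = (0.0000,0.0000,1.0000); lever o_n−o_2 = (-10.8301,-0.0981,5.0000)
cross product → J_v[:, 2] = (0.0981,-10.8301,0.0000)
J_ω[:, 2] = z_2
entry J[0][2] = 0.0981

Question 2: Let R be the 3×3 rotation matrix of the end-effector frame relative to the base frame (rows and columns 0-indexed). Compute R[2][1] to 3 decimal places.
End-effector y-axis (col 1 of R) = (0.0000,-0.0000,1.0000)
R[2][1] = 1.0000

1.000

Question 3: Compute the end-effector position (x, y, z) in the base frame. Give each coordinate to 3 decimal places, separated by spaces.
after link 1: o_1 = (-1.7321, 1.0000, 3.0000)
after link 2: o_2 = (-3.7321, -2.4641, 7.0000)
after link 3: o_3 = (-8.0622, 0.0359, 8.0000)
after link 4: o_4 = (-13.0622, 0.0359, 8.0000)
after link 5: o_5 = (-14.0622, -1.6962, 11.0000)
after link 6: o_6 = (-14.5622, -2.5622, 12.0000)

-14.562 -2.562 12.000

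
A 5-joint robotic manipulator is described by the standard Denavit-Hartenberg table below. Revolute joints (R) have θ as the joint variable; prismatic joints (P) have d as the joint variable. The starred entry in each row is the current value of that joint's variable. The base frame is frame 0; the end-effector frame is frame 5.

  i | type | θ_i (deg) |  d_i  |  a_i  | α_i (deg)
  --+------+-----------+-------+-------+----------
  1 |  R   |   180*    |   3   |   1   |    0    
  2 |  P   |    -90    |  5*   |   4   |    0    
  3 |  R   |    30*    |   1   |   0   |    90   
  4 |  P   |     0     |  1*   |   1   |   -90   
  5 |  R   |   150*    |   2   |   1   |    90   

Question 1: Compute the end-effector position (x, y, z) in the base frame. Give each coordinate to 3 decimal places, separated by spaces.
-0.634 4.366 11.000

after link 1: o_1 = (-1.0000, 0.0000, 3.0000)
after link 2: o_2 = (-1.0000, 4.0000, 8.0000)
after link 3: o_3 = (-1.0000, 4.0000, 9.0000)
after link 4: o_4 = (-0.6340, 5.3660, 9.0000)
after link 5: o_5 = (-0.6340, 4.3660, 11.0000)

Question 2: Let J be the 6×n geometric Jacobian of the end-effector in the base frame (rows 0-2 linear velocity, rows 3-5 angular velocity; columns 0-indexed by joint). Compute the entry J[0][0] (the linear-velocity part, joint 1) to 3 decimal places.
-4.366

axis z_0 = ẑ; lever o_n−o_0 = (-0.6340,4.3660,11.0000)
cross product → J_v[:, 0] = (-4.3660,-0.6340,0.0000)
J_ω[:, 0] = z_0
entry J[0][0] = -4.3660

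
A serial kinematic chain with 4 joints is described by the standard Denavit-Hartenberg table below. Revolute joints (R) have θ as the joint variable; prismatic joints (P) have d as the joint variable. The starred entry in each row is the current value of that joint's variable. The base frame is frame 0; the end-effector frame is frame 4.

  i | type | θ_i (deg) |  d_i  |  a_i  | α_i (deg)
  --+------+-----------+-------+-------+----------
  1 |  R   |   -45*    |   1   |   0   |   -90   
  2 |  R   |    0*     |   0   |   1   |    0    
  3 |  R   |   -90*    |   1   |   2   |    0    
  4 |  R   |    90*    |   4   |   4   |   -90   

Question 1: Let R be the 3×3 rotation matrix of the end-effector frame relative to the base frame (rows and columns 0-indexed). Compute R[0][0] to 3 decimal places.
End-effector x-axis (col 0 of R) = (0.7071,-0.7071,0.0000)
R[0][0] = 0.7071

0.707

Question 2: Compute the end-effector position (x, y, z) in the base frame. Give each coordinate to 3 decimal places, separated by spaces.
after link 1: o_1 = (0.0000, 0.0000, 1.0000)
after link 2: o_2 = (0.7071, -0.7071, 1.0000)
after link 3: o_3 = (1.4142, -0.0000, 3.0000)
after link 4: o_4 = (7.0711, 0.0000, 3.0000)

7.071 0.000 3.000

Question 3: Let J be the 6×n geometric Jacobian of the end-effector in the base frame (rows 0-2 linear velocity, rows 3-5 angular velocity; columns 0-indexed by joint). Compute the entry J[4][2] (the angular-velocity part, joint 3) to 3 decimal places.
axis z_2 = (0.7071,0.7071,0.0000); lever o_n−o_2 = (6.3640,0.7071,2.0000)
cross product → J_v[:, 2] = (1.4142,-1.4142,-4.0000)
J_ω[:, 2] = z_2
entry J[4][2] = 0.7071

0.707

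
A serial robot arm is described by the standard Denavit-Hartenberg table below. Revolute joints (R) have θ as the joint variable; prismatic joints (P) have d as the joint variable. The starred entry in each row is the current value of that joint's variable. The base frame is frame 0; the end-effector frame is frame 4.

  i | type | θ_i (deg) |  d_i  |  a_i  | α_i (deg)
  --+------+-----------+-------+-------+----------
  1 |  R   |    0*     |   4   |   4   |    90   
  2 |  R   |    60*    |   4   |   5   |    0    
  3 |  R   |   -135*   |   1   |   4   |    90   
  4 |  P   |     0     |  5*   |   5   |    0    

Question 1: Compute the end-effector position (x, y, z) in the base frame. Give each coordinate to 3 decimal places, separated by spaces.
after link 1: o_1 = (4.0000, 0.0000, 4.0000)
after link 2: o_2 = (6.5000, -4.0000, 8.3301)
after link 3: o_3 = (7.5353, -5.0000, 4.4664)
after link 4: o_4 = (3.9997, -5.0000, -1.6573)

4.000 -5.000 -1.657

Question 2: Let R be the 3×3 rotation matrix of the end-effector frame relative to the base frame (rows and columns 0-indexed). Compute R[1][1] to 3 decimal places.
End-effector y-axis (col 1 of R) = (0.0000,-1.0000,0.0000)
R[1][1] = -1.0000

-1.000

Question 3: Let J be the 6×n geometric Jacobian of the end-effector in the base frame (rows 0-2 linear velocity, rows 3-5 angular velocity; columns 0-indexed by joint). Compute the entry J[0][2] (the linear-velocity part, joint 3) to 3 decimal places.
axis z_2 = (0.0000,-1.0000,0.0000); lever o_n−o_2 = (-2.5003,-1.0000,-9.9874)
cross product → J_v[:, 2] = (9.9874,-0.0000,-2.5003)
J_ω[:, 2] = z_2
entry J[0][2] = 9.9874

9.987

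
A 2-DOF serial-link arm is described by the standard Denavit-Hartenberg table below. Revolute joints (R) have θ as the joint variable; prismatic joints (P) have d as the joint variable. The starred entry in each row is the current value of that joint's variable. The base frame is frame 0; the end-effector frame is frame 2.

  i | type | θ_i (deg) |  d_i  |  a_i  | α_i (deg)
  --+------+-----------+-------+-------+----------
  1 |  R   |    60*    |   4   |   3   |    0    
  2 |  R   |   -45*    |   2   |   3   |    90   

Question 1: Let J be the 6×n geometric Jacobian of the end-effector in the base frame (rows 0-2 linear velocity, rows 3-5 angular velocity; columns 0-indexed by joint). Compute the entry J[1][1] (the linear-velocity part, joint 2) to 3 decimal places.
2.898

axis z_1 = (0.0000,0.0000,1.0000); lever o_n−o_1 = (2.8978,0.7765,2.0000)
cross product → J_v[:, 1] = (-0.7765,2.8978,0.0000)
J_ω[:, 1] = z_1
entry J[1][1] = 2.8978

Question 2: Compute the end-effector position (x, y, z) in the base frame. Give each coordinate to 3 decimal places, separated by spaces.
4.398 3.375 6.000

after link 1: o_1 = (1.5000, 2.5981, 4.0000)
after link 2: o_2 = (4.3978, 3.3745, 6.0000)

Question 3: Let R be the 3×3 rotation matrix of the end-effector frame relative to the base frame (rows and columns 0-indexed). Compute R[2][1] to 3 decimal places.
End-effector y-axis (col 1 of R) = (-0.0000,0.0000,1.0000)
R[2][1] = 1.0000

1.000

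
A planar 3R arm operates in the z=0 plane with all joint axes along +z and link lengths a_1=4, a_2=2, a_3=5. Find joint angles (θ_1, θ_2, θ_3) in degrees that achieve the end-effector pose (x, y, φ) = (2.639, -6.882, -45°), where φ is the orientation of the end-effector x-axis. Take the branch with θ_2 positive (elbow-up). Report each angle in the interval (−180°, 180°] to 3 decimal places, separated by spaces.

-134.998 119.989 -29.992

wrist centre = target − a_3·(cos φ, sin φ) = (-0.8965, -3.3465)
cos θ_2 = (12.0026−4²−2²)/(2·4·2) = -0.4998; θ_2 = 119.9892° (elbow-up)
β = atan2(-3.3465,-0.8965) = -104.9976°; ψ = atan2(1.7322,3.0003) = 30.0000°
θ_1 = β − ψ = -134.9976°
θ_3 = φ − θ_1 − θ_2 = -29.9916° (wrapped to (-180°,180°])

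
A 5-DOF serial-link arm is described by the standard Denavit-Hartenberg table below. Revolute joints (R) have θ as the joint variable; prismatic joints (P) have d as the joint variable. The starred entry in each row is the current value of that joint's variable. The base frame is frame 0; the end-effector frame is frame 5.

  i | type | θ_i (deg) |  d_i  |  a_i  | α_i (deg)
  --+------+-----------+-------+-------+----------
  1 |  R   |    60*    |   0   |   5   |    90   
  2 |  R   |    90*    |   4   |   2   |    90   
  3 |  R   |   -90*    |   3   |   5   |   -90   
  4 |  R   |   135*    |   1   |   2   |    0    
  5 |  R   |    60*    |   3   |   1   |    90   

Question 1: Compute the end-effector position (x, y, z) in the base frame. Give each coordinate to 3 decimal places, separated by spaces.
after link 1: o_1 = (2.5000, 4.3301, 0.0000)
after link 2: o_2 = (5.9641, 2.3301, 2.0000)
after link 3: o_3 = (3.1340, 7.4282, 2.0000)
after link 4: o_4 = (3.6516, 5.4964, 3.0000)
after link 5: o_5 = (4.6175, 5.2375, 6.0000)

4.618 5.238 6.000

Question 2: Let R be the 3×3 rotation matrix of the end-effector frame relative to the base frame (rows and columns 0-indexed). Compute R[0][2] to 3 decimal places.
-0.259

End-effector z-axis (col 2 of R) = (-0.2588,-0.9659,0.0000)
R[0][2] = -0.2588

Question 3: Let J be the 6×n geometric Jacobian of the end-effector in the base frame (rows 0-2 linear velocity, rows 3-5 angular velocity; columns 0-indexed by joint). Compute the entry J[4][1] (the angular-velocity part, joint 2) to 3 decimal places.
axis z_1 = (0.8660,-0.5000,0.0000); lever o_n−o_1 = (2.1175,0.9074,6.0000)
cross product → J_v[:, 1] = (-3.0000,-5.1962,1.8446)
J_ω[:, 1] = z_1
entry J[4][1] = -0.5000

-0.500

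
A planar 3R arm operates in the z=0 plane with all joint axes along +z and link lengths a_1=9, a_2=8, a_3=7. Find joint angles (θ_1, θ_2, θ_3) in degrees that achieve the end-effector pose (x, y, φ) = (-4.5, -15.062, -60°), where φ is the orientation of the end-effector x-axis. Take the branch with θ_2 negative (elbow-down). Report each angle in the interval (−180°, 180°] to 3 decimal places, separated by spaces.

-90.000 -90.001 120.001

wrist centre = target − a_3·(cos φ, sin φ) = (-8.0000, -8.9998)
cos θ_2 = (144.9968−9²−8²)/(2·9·8) = -0.0000; θ_2 = -90.0013° (elbow-down)
β = atan2(-8.9998,-8.0000) = -131.6341°; ψ = atan2(-8.0000,8.9998) = -41.6341°
θ_1 = β − ψ = -90.0000°
θ_3 = φ − θ_1 − θ_2 = 120.0013° (wrapped to (-180°,180°])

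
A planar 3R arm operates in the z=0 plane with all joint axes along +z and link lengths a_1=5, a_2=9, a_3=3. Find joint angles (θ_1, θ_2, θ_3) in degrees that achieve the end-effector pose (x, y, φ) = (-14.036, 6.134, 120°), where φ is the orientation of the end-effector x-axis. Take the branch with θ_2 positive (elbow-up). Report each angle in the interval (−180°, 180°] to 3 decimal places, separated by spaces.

wrist centre = target − a_3·(cos φ, sin φ) = (-12.5360, 3.5359)
cos θ_2 = (169.6541−5²−9²)/(2·5·9) = 0.7073; θ_2 = 44.9870° (elbow-up)
β = atan2(3.5359,-12.5360) = 164.2483°; ψ = atan2(6.3625,11.3654) = 29.2407°
θ_1 = β − ψ = 135.0076°
θ_3 = φ − θ_1 − θ_2 = -59.9946° (wrapped to (-180°,180°])

135.008 44.987 -59.995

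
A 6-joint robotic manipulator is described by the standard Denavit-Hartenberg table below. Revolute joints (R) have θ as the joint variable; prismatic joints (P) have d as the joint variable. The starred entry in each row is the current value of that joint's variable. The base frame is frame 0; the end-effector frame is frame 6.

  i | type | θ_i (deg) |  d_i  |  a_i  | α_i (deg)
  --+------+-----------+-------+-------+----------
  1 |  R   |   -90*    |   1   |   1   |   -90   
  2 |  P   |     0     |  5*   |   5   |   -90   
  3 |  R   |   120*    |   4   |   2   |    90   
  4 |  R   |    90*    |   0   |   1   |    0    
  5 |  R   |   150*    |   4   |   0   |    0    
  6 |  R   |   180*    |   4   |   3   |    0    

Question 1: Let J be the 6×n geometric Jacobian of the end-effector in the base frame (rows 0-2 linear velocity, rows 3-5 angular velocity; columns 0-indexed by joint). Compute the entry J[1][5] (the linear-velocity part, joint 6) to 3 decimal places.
-1.299

axis z_5 = (-0.5000,-0.8660,-0.0000); lever o_n−o_5 = (-3.2990,-2.7141,-2.5981)
cross product → J_v[:, 5] = (2.2500,-1.2990,-1.5000)
J_ω[:, 5] = z_5
entry J[1][5] = -1.2990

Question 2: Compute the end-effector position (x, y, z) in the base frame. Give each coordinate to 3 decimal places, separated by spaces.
after link 1: o_1 = (0.0000, -1.0000, 1.0000)
after link 2: o_2 = (5.0000, -6.0000, 1.0000)
after link 3: o_3 = (3.2679, -5.0000, -3.0000)
after link 4: o_4 = (3.2679, -5.0000, -4.0000)
after link 5: o_5 = (1.2679, -8.4641, -4.0000)
after link 6: o_6 = (-2.0311, -11.1782, -6.5981)

-2.031 -11.178 -6.598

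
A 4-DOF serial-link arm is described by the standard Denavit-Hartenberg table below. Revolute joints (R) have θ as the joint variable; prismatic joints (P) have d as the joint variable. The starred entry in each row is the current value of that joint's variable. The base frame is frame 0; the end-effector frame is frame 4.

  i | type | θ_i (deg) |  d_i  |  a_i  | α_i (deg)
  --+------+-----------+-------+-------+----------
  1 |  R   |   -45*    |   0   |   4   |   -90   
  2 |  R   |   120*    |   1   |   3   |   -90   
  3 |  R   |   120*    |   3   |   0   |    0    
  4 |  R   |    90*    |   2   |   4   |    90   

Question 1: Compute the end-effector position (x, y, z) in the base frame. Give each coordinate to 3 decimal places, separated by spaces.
after link 1: o_1 = (2.8284, -2.8284, 0.0000)
after link 2: o_2 = (2.4749, -1.0607, -2.5981)
after link 3: o_3 = (0.6378, 0.7765, -1.0981)
after link 4: o_4 = (2.0520, 2.1907, 2.9019)

2.052 2.191 2.902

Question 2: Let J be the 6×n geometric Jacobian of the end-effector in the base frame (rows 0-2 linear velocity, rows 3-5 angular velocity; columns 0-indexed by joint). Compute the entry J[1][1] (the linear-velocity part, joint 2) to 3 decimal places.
axis z_1 = (0.7071,0.7071,0.0000); lever o_n−o_1 = (-0.7765,5.0191,2.9019)
cross product → J_v[:, 1] = (2.0520,-2.0520,4.0981)
J_ω[:, 1] = z_1
entry J[1][1] = -2.0520

-2.052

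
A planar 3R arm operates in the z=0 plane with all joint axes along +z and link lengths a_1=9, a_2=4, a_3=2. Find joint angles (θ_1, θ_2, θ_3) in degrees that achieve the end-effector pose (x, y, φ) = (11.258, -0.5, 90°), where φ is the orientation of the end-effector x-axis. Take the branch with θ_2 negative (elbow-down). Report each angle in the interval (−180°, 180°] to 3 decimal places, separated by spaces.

4.962 -60.007 145.045

wrist centre = target − a_3·(cos φ, sin φ) = (11.2580, -2.5000)
cos θ_2 = (132.9926−9²−4²)/(2·9·4) = 0.4999; θ_2 = -60.0068° (elbow-down)
β = atan2(-2.5000,11.2580) = -12.5202°; ψ = atan2(-3.4643,10.9996) = -17.4819°
θ_1 = β − ψ = 4.9617°
θ_3 = φ − θ_1 − θ_2 = 145.0451° (wrapped to (-180°,180°])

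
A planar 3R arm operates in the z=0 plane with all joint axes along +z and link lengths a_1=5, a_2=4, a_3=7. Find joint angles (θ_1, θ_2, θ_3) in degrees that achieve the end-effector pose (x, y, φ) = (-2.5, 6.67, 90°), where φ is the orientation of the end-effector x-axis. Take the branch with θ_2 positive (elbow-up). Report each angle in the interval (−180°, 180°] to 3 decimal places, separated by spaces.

wrist centre = target − a_3·(cos φ, sin φ) = (-2.5000, -0.3300)
cos θ_2 = (6.3589−5²−4²)/(2·5·4) = -0.8660; θ_2 = 150.0002° (elbow-up)
β = atan2(-0.3300,-2.5000) = -172.4804°; ψ = atan2(2.0000,1.5359) = 52.4775°
θ_1 = β − ψ = -224.9579°
θ_3 = φ − θ_1 − θ_2 = 164.9577° (wrapped to (-180°,180°])

135.042 150.000 164.958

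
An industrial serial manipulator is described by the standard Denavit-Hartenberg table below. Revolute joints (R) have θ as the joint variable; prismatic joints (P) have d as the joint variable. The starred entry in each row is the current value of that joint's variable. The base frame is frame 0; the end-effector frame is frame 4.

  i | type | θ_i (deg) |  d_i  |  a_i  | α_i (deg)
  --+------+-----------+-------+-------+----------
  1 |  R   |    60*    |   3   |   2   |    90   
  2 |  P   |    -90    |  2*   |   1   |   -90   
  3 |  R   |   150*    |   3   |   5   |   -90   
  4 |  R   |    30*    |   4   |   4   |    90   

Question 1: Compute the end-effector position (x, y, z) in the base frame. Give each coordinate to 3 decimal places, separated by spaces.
2.567 1.982 11.330

after link 1: o_1 = (1.0000, 1.7321, 3.0000)
after link 2: o_2 = (2.7321, 0.7321, 2.0000)
after link 3: o_3 = (2.0670, 4.5801, 6.3301)
after link 4: o_4 = (2.5670, 1.9821, 11.3301)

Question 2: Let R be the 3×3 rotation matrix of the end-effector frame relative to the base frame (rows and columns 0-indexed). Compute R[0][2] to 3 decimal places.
End-effector z-axis (col 2 of R) = (0.2165,0.8750,0.4330)
R[0][2] = 0.2165

0.217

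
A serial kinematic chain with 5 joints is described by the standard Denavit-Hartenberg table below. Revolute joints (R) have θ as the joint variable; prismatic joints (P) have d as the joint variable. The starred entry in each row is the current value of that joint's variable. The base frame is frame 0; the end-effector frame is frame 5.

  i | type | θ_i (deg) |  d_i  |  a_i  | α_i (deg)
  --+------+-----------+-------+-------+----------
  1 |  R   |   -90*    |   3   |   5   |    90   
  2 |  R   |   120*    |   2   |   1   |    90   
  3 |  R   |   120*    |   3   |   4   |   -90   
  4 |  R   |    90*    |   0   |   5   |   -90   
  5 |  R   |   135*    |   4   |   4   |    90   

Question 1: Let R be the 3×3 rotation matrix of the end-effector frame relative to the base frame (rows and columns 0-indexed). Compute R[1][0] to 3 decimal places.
End-effector x-axis (col 0 of R) = (-0.3536,-0.3062,0.8839)
R[1][0] = -0.3062

-0.306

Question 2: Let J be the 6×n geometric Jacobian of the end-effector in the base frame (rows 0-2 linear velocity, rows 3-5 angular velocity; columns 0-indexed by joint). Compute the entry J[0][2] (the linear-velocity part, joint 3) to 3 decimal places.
-2.449

axis z_2 = (0.0000,-0.8660,0.5000); lever o_n−o_2 = (-1.4142,0.5073,2.5355)
cross product → J_v[:, 2] = (-2.4495,-0.7071,-1.2247)
J_ω[:, 2] = z_2
entry J[0][2] = -2.4495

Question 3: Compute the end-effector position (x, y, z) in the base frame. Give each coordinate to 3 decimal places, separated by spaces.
-3.414 -3.993 6.402

after link 1: o_1 = (0.0000, -5.0000, 3.0000)
after link 2: o_2 = (-2.0000, -4.5000, 3.8660)
after link 3: o_3 = (-5.4641, -8.0981, 3.6340)
after link 4: o_4 = (-5.4641, -3.7679, 1.1340)
after link 5: o_5 = (-3.4142, -3.9927, 6.4016)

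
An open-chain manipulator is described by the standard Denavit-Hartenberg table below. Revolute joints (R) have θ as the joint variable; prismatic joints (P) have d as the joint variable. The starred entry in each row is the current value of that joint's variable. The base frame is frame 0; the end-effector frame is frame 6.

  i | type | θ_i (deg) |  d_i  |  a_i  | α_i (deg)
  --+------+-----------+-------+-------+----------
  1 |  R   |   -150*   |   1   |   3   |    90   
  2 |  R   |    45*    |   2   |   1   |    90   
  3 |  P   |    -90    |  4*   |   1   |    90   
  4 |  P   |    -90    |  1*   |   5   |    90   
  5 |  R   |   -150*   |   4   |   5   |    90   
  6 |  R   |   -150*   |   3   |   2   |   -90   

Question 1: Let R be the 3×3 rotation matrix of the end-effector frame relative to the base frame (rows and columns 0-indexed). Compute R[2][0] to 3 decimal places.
0.224

End-effector x-axis (col 0 of R) = (0.9744,-0.0148,0.2241)
R[2][0] = 0.2241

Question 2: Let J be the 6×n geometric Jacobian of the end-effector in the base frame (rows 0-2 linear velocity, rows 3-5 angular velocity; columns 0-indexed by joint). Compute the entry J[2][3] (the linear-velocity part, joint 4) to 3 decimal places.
prismatic axis z_3 = (0.6124,0.3536,-0.7071)
J_v[:, 3] = z_3; J_ω[:, 3] = (0,0,0)
entry J[2][3] = -0.7071

-0.707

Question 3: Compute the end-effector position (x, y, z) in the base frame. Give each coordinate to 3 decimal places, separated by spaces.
after link 1: o_1 = (-2.5981, -1.5000, 1.0000)
after link 2: o_2 = (-4.2104, -0.1215, 1.7071)
after link 3: o_3 = (-6.1599, -2.4017, -1.1213)
after link 4: o_4 = (-2.4857, -0.2804, 1.7071)
after link 5: o_5 = (-8.6683, 0.7689, 0.4130)
after link 6: o_6 = (-6.0470, 1.1276, -2.0365)

-6.047 1.128 -2.036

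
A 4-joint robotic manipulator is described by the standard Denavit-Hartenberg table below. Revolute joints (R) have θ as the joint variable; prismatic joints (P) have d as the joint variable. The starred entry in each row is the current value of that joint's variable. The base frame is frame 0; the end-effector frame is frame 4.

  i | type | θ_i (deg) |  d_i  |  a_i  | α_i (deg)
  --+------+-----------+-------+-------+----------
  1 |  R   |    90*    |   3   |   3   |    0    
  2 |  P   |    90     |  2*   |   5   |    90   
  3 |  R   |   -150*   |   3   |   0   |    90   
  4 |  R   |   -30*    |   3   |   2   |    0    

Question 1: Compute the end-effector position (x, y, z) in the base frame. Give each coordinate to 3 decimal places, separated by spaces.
after link 1: o_1 = (0.0000, 3.0000, 3.0000)
after link 2: o_2 = (-5.0000, 3.0000, 5.0000)
after link 3: o_3 = (-5.0000, 6.0000, 5.0000)
after link 4: o_4 = (-2.0000, 5.0000, 6.7321)

-2.000 5.000 6.732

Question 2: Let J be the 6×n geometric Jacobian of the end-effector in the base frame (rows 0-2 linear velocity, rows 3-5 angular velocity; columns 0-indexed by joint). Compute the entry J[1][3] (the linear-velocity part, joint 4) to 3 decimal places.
axis z_3 = (0.5000,-0.0000,0.8660); lever o_n−o_3 = (3.0000,-1.0000,1.7321)
cross product → J_v[:, 3] = (0.8660,1.7321,-0.5000)
J_ω[:, 3] = z_3
entry J[1][3] = 1.7321

1.732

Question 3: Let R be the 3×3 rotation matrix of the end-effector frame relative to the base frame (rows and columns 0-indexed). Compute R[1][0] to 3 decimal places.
-0.500

End-effector x-axis (col 0 of R) = (0.7500,-0.5000,-0.4330)
R[1][0] = -0.5000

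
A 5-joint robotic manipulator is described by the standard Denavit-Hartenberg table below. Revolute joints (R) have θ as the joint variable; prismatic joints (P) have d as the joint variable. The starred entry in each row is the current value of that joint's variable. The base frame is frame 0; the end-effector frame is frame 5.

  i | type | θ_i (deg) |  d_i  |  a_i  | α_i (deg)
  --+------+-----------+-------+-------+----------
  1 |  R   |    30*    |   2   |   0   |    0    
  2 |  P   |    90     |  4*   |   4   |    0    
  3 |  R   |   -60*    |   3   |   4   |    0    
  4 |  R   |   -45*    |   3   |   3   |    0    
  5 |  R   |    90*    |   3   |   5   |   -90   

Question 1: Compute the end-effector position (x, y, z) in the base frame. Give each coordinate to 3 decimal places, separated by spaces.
after link 1: o_1 = (0.0000, 0.0000, 2.0000)
after link 2: o_2 = (-2.0000, 3.4641, 6.0000)
after link 3: o_3 = (0.0000, 6.9282, 9.0000)
after link 4: o_4 = (2.8978, 7.7047, 12.0000)
after link 5: o_5 = (1.6037, 12.5343, 15.0000)

1.604 12.534 15.000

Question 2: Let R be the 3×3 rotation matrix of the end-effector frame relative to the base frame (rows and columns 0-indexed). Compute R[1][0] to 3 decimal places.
End-effector x-axis (col 0 of R) = (-0.2588,0.9659,0.0000)
R[1][0] = 0.9659

0.966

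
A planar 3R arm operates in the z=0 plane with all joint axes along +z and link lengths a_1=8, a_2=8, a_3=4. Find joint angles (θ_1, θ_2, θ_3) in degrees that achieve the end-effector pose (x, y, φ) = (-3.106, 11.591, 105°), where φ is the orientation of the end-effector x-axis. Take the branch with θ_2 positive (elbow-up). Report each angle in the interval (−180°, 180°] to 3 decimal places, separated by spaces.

wrist centre = target − a_3·(cos φ, sin φ) = (-2.0707, 7.7273)
cos θ_2 = (63.9990−8²−8²)/(2·8·8) = -0.5000; θ_2 = 120.0005° (elbow-up)
β = atan2(7.7273,-2.0707) = 105.0014°; ψ = atan2(6.9282,3.9999) = 60.0003°
θ_1 = β − ψ = 45.0011°
θ_3 = φ − θ_1 − θ_2 = -60.0016° (wrapped to (-180°,180°])

45.001 120.001 -60.002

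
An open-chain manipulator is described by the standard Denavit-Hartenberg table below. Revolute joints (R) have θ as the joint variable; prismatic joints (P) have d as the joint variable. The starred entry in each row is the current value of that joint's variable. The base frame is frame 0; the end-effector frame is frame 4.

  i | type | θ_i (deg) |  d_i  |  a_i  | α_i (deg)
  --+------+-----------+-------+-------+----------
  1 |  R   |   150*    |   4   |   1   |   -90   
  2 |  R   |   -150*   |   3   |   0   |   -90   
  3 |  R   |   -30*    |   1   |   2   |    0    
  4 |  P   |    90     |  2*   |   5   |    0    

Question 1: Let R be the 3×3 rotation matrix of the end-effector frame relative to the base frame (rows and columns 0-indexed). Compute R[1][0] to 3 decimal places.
0.533

End-effector x-axis (col 0 of R) = (0.8080,0.5335,0.2500)
R[1][0] = 0.5335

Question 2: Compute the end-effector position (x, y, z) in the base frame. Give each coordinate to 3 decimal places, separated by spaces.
after link 1: o_1 = (-0.8660, 0.5000, 4.0000)
after link 2: o_2 = (-2.3660, -2.0981, 4.0000)
after link 3: o_3 = (-2.0000, -3.4641, 5.7321)
after link 4: o_4 = (1.1740, -0.2966, 8.7141)

1.174 -0.297 8.714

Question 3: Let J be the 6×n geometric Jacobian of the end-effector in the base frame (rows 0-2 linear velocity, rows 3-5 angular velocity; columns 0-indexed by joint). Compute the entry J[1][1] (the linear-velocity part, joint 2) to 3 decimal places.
axis z_1 = (-0.5000,-0.8660,0.0000); lever o_n−o_1 = (2.0401,-0.7966,4.7141)
cross product → J_v[:, 1] = (-4.0825,2.3571,2.1651)
J_ω[:, 1] = z_1
entry J[1][1] = 2.3571

2.357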